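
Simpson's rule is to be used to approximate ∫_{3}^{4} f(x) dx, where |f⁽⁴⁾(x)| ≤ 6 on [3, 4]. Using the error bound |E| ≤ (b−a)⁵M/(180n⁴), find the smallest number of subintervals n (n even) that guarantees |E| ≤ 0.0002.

Need 6/(180n⁴) ≤ 0.0002.
n⁴ ≥ 6/(180·0.0002) = 166.667 ⇒ n ≥ 3.5930, so the smallest even n is 4. (n must be even for Simpson's rule.)

4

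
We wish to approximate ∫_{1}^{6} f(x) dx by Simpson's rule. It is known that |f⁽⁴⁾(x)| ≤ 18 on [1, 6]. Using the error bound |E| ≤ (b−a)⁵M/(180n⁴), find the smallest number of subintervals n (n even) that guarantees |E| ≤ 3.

4

Need 56250/(180n⁴) ≤ 3.
n⁴ ≥ 56250/(180·3) = 104.167 ⇒ n ≥ 3.1947, so the smallest even n is 4. (n must be even for Simpson's rule.)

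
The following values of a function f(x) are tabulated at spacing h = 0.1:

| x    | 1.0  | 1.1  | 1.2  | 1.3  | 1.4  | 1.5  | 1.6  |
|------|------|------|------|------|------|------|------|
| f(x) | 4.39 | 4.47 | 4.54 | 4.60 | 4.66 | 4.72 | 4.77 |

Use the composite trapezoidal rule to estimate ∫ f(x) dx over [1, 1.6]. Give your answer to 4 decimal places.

2.7570

h = 0.1, n = 6.
(h/2)·[y₀ + 2y₁ + 2y₂ + 2y₃ + 2y₄ + 2y₅ + y₆] = 0.05·(55.14) = 2.7570.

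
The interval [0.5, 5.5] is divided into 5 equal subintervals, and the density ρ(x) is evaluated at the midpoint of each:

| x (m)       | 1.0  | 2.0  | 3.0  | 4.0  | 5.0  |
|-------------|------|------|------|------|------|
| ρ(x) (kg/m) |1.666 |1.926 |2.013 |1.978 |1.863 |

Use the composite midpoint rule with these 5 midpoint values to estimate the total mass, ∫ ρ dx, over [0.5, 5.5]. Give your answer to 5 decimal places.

h = 1, n = 5.
h·[y(m₁) + y(m₂) + y(m₃) + y(m₄) + y(m₅)] = 1·(9.446) = 9.44600.

9.44600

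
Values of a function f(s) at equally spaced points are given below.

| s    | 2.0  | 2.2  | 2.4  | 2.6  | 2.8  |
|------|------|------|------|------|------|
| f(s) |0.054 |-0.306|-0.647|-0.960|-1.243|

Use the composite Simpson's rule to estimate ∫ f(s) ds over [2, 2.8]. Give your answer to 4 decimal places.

-0.5031

h = 0.2, n = 4.
(h/3)·[y₀ + 4y₁ + 2y₂ + 4y₃ + y₄] = 0.066667·(-7.547) = -0.5031.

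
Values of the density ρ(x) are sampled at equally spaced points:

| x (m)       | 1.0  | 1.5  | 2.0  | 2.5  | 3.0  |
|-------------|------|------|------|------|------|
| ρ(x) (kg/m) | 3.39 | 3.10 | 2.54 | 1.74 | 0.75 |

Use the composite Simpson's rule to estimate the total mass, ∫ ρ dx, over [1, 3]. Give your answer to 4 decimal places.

4.7633

h = 0.5, n = 4.
(h/3)·[y₀ + 4y₁ + 2y₂ + 4y₃ + y₄] = 0.166667·(28.58) = 4.7633.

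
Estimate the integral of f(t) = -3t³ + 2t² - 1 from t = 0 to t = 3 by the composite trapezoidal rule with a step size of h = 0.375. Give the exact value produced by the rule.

h = (3 − 0)/8 = 0.375.
Nodes t₀,…,t₈ = 0, 0.375, 0.75, 1.125, 1.5, 1.875, 2.25, 2.625, 3.
f(t) = -3t³ + 2t² - 1: f₀=-1, f₁=-0.876953125, f₂=-1.140625, f₃=-2.740234375, f₄=-6.625, f₅=-13.744140625, f₆=-25.046875, f₇=-41.482421875, f₈=-64.
(h/2)·[f₀ + 2f₁ + 2f₂ + 2f₃ + 2f₄ + 2f₅ + 2f₆ + 2f₇ + f₈] = 0.1875·(-248.3125) = -46.55859375.

-46.55859375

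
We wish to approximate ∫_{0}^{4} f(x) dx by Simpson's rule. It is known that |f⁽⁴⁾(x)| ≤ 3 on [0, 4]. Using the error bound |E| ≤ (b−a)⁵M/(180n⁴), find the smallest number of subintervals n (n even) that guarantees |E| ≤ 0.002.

10

Need 3072/(180n⁴) ≤ 0.002.
n⁴ ≥ 3072/(180·0.002) = 8533.33 ⇒ n ≥ 9.6112, so the smallest even n is 10. (n must be even for Simpson's rule.)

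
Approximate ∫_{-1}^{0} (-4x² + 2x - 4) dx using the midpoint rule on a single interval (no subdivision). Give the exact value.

M = (b−a)·f(-0.5) = 1·(-6) = -6.

-6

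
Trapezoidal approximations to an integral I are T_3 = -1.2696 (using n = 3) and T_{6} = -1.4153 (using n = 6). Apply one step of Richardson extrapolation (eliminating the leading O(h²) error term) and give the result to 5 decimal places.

-1.46387

R = (4·T_{6} − T_3) / 3 = (4·(-1.4153) − (-1.2696))/3 = (-4.3916)/3 = -1.46387.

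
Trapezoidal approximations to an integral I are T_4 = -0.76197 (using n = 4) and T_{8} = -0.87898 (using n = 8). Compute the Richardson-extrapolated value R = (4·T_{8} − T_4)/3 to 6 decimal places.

-0.917983

R = (4·T_{8} − T_4) / 3 = (4·(-0.87898) − (-0.76197))/3 = (-2.75395)/3 = -0.917983.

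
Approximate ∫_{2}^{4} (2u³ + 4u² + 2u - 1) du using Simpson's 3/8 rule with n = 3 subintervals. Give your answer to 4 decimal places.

h = (4 − 2)/3 = 0.666667.
Nodes u₀,…,u₃ = 2, 2.666667, 3.333333, 4.
f(u) = 2u³ + 4u² + 2u - 1: f₀=35, f₁=70.703704, f₂=124.185185, f₃=199.
(3h/8)·[f₀ + 3f₁ + 3f₂ + f₃] = 0.25·(818.666667) = 204.6667.

204.6667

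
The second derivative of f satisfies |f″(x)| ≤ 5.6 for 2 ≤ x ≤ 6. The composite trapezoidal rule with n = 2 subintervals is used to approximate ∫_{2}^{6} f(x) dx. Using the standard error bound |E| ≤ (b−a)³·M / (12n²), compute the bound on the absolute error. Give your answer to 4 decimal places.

|E| ≤ (4)³·5.6 / (12·2²) = 358.4/48 = 7.4667.

7.4667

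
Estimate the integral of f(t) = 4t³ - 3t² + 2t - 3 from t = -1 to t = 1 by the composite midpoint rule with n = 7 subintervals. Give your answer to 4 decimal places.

-7.9592

h = (1 − (-1))/7 = 0.285714.
Midpoints m₁,…,m₇ = -0.857143, -0.571429, -0.285714, 0, 0.285714, 0.571429, 0.857143.
f(m₁)=-9.437318, f(m₂)=-5.868805, f(m₃)=-3.909621, f(m₄)=-3, f(m₅)=-2.580175, f(m₆)=-2.090379, f(m₇)=-0.970845.
h·[f(m₁) + f(m₂) + f(m₃) + f(m₄) + f(m₅) + f(m₆) + f(m₇)] = 0.285714·(-27.857143) = -7.9592.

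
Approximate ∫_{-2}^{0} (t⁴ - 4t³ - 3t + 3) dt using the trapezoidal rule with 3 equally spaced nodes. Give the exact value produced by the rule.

41

h = (0 − (-2))/2 = 1.
Nodes t₀,…,t₂ = -2, -1, 0.
f(t) = t⁴ - 4t³ - 3t + 3: f₀=57, f₁=11, f₂=3.
(h/2)·[f₀ + 2f₁ + f₂] = 0.5·(82) = 41.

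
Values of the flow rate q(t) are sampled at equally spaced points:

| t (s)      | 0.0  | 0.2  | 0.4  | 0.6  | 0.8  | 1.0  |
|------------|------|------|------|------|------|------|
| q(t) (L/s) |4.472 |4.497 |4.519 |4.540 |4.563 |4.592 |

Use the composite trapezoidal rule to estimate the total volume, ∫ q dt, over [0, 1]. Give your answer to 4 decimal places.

4.5302

h = 0.2, n = 5.
(h/2)·[y₀ + 2y₁ + 2y₂ + 2y₃ + 2y₄ + y₅] = 0.1·(45.302) = 4.5302.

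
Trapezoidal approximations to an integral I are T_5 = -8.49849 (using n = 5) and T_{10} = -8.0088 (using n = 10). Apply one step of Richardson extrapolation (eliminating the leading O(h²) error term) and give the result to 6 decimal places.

R = (4·T_{10} − T_5) / 3 = (4·(-8.0088) − (-8.49849))/3 = (-23.53671)/3 = -7.845570.

-7.845570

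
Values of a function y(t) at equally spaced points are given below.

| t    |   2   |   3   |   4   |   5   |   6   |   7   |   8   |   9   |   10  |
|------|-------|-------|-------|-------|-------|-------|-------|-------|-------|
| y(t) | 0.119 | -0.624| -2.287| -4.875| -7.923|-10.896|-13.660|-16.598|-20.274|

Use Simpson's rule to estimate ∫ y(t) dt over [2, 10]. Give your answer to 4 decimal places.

h = 1, n = 8.
(h/3)·[y₀ + 4y₁ + 2y₂ + 4y₃ + 2y₄ + 4y₅ + 2y₆ + 4y₇ + y₈] = 0.333333·(-199.867) = -66.6223.

-66.6223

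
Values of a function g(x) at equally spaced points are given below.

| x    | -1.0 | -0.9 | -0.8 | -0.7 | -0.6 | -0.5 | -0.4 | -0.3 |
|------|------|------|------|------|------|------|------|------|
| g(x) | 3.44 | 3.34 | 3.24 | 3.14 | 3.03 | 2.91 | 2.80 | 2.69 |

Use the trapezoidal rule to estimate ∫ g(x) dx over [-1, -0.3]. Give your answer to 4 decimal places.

h = 0.1, n = 7.
(h/2)·[y₀ + 2y₁ + 2y₂ + 2y₃ + 2y₄ + 2y₅ + 2y₆ + y₇] = 0.05·(43.05) = 2.1525.

2.1525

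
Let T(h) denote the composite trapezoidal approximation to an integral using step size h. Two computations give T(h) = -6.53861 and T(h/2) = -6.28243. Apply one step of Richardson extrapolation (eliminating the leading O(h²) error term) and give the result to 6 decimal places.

-6.197037

R = (4·T(h/2) − T(h)) / 3 = (4·(-6.28243) − (-6.53861))/3 = (-18.59111)/3 = -6.197037.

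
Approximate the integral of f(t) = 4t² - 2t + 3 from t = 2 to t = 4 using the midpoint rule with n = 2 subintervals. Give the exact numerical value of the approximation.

h = (4 − 2)/2 = 1.
Midpoints m₁,…,m₂ = 2.5, 3.5.
f(m₁)=23, f(m₂)=45.
h·[f(m₁) + f(m₂)] = 1·(68) = 68.

68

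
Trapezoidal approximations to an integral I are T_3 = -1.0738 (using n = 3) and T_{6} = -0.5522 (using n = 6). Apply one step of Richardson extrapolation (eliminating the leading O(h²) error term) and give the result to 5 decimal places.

-0.37833

R = (4·T_{6} − T_3) / 3 = (4·(-0.5522) − (-1.0738))/3 = (-1.1350)/3 = -0.37833.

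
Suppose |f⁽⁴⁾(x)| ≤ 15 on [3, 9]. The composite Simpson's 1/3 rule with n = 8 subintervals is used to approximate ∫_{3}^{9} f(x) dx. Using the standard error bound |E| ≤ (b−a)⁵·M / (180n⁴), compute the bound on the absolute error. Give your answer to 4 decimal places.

0.1582

|E| ≤ (6)⁵·15 / (180·8⁴) = 116640/737280 = 0.1582.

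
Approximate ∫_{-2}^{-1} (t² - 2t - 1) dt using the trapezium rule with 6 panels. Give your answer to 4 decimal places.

h = (-1 − (-2))/6 = 0.166667.
Nodes t₀,…,t₆ = -2, -1.833333, -1.666667, -1.5, -1.333333, -1.166667, -1.
f(t) = t² - 2t - 1: f₀=7, f₁=6.027778, f₂=5.111111, f₃=4.25, f₄=3.444444, f₅=2.694444, f₆=2.
(h/2)·[f₀ + 2f₁ + 2f₂ + 2f₃ + 2f₄ + 2f₅ + f₆] = 0.083333·(52.055556) = 4.3380.

4.3380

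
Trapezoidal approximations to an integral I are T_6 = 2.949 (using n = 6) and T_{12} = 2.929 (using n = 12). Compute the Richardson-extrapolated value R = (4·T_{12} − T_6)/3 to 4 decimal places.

2.9223

R = (4·T_{12} − T_6) / 3 = (4·2.929 − 2.949)/3 = (8.767)/3 = 2.9223.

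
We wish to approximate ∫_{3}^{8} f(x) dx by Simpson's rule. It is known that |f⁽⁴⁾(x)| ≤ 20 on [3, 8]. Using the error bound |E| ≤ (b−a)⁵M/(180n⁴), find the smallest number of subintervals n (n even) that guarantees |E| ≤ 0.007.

Need 62500/(180n⁴) ≤ 0.007.
n⁴ ≥ 62500/(180·0.007) = 49603.2 ⇒ n ≥ 14.9237, so the smallest even n is 16. (n must be even for Simpson's rule.)

16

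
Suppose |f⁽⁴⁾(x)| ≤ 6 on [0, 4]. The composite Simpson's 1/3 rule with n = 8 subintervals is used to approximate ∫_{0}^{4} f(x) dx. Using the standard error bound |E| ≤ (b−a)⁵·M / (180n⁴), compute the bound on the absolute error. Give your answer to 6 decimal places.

|E| ≤ (4)⁵·6 / (180·8⁴) = 6144/737280 = 0.008333.

0.008333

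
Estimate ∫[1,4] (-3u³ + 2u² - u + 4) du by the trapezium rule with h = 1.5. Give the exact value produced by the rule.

-167.8125

h = (4 − 1)/2 = 1.5.
Nodes u₀,…,u₂ = 1, 2.5, 4.
f(u) = -3u³ + 2u² - u + 4: f₀=2, f₁=-32.875, f₂=-160.
(h/2)·[f₀ + 2f₁ + f₂] = 0.75·(-223.75) = -167.8125.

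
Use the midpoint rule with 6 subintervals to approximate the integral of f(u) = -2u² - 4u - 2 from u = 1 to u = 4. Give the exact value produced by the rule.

h = (4 − 1)/6 = 0.5.
Midpoints m₁,…,m₆ = 1.25, 1.75, 2.25, 2.75, 3.25, 3.75.
f(m₁)=-10.125, f(m₂)=-15.125, f(m₃)=-21.125, f(m₄)=-28.125, f(m₅)=-36.125, f(m₆)=-45.125.
h·[f(m₁) + f(m₂) + f(m₃) + f(m₄) + f(m₅) + f(m₆)] = 0.5·(-155.75) = -77.875.

-77.875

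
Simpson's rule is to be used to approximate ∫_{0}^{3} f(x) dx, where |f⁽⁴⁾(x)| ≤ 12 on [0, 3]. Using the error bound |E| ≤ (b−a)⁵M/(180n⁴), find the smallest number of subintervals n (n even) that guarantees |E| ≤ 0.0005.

14

Need 2916/(180n⁴) ≤ 0.0005.
n⁴ ≥ 2916/(180·0.0005) = 32400 ⇒ n ≥ 13.4164, so the smallest even n is 14. (n must be even for Simpson's rule.)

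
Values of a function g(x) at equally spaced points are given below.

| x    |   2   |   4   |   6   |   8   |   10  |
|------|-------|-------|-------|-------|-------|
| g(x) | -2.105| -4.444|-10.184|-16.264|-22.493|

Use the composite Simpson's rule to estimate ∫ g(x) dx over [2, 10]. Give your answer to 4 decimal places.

h = 2, n = 4.
(h/3)·[y₀ + 4y₁ + 2y₂ + 4y₃ + y₄] = 0.666667·(-127.798) = -85.1987.

-85.1987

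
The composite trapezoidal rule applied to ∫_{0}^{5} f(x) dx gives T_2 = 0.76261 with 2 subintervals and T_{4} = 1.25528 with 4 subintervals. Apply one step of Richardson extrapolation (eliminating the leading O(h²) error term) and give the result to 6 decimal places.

R = (4·T_{4} − T_2) / 3 = (4·1.25528 − 0.76261)/3 = (4.25851)/3 = 1.419503.

1.419503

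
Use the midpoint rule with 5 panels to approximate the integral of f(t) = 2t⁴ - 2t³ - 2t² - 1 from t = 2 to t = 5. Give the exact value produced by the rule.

h = (5 − 2)/5 = 0.6.
Midpoints m₁,…,m₅ = 2.3, 2.9, 3.5, 4.1, 4.7.
f(m₁)=20.0542, f(m₂)=74.8582, f(m₃)=188.875, f(m₄)=392.6902, f(m₅)=723.1102.
h·[f(m₁) + f(m₂) + f(m₃) + f(m₄) + f(m₅)] = 0.6·(1399.5878) = 839.75268.

839.75268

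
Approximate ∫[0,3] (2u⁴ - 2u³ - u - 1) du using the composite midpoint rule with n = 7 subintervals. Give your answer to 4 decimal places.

h = (3 − 0)/7 = 0.428571.
Midpoints m₁,…,m₇ = 0.214286, 0.642857, 1.071429, 1.5, 1.928571, 2.357143, 2.785714.
f(m₁)=-1.229748, f(m₂)=-1.832622, f(m₃)=-1.895721, f(m₄)=0.875, f(m₅)=10.392909, f(m₆)=32.190702, f(m₇)=73.420398.
h·[f(m₁) + f(m₂) + f(m₃) + f(m₄) + f(m₅) + f(m₆) + f(m₇)] = 0.428571·(111.920918) = 47.9661.

47.9661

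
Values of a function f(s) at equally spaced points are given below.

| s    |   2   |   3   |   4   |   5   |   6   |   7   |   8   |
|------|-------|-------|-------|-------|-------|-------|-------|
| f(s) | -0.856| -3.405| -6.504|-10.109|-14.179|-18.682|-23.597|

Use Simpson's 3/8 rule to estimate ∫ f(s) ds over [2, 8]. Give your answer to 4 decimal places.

-64.8679

h = 1, n = 6.
(3h/8)·[y₀ + 3y₁ + 3y₂ + 2y₃ + 3y₄ + 3y₅ + y₆] = 0.375·(-172.981) = -64.8679.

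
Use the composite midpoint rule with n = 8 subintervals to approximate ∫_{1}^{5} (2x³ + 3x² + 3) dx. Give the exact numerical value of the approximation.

446.25

h = (5 − 1)/8 = 0.5.
Midpoints m₁,…,m₈ = 1.25, 1.75, 2.25, 2.75, 3.25, 3.75, 4.25, 4.75.
f(m₁)=11.59375, f(m₂)=22.90625, f(m₃)=40.96875, f(m₄)=67.28125, f(m₅)=103.34375, f(m₆)=150.65625, f(m₇)=210.71875, f(m₈)=285.03125.
h·[f(m₁) + f(m₂) + f(m₃) + f(m₄) + f(m₅) + f(m₆) + f(m₇) + f(m₈)] = 0.5·(892.5) = 446.25.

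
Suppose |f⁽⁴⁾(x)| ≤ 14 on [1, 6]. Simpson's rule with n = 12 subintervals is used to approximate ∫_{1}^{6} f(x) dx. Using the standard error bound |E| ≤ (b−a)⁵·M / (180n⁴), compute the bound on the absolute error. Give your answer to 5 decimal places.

|E| ≤ (5)⁵·14 / (180·12⁴) = 43750/3732480 = 0.01172.

0.01172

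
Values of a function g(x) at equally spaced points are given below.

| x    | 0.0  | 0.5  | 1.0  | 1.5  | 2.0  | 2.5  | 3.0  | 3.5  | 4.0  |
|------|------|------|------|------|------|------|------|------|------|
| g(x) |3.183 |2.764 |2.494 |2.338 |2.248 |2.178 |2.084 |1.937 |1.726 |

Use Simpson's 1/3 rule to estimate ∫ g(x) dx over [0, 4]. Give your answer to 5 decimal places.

h = 0.5, n = 8.
(h/3)·[y₀ + 4y₁ + 2y₂ + 4y₃ + 2y₄ + 4y₅ + 2y₆ + 4y₇ + y₈] = 0.166667·(55.429) = 9.23817.

9.23817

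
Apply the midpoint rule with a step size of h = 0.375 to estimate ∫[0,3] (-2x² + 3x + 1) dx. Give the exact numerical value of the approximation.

-1.4296875

h = (3 − 0)/8 = 0.375.
Midpoints m₁,…,m₈ = 0.1875, 0.5625, 0.9375, 1.3125, 1.6875, 2.0625, 2.4375, 2.8125.
f(m₁)=1.4921875, f(m₂)=2.0546875, f(m₃)=2.0546875, f(m₄)=1.4921875, f(m₅)=0.3671875, f(m₆)=-1.3203125, f(m₇)=-3.5703125, f(m₈)=-6.3828125.
h·[f(m₁) + f(m₂) + f(m₃) + f(m₄) + f(m₅) + f(m₆) + f(m₇) + f(m₈)] = 0.375·(-3.8125) = -1.4296875.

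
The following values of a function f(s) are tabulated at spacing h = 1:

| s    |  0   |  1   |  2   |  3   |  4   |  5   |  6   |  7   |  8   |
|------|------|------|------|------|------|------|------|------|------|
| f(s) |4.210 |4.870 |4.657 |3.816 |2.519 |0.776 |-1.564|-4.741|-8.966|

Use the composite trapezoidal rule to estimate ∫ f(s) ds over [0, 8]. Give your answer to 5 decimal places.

7.95500

h = 1, n = 8.
(h/2)·[y₀ + 2y₁ + 2y₂ + 2y₃ + 2y₄ + 2y₅ + 2y₆ + 2y₇ + y₈] = 0.5·(15.910) = 7.95500.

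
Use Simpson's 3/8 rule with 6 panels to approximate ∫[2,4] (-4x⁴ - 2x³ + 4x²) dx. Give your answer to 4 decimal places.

h = (4 − 2)/6 = 0.333333.
Nodes x₀,…,x₆ = 2, 2.333333, 2.666667, 3, 3.333333, 3.666667, 4.
f(x) = -4x⁴ - 2x³ + 4x²: f₀=-64, f₁=-122.197531, f₂=-211.753086, f₃=-342, f₄=-523.456790, f₅=-767.827160, f₆=-1088.
(3h/8)·[f₀ + 3f₁ + 3f₂ + 2f₃ + 3f₄ + 3f₅ + f₆] = 0.125·(-6711.703704) = -838.9630.

-838.9630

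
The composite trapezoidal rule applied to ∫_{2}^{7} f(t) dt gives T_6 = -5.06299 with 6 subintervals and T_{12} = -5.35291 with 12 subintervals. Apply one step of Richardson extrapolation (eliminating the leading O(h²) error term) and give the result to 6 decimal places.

-5.449550

R = (4·T_{12} − T_6) / 3 = (4·(-5.35291) − (-5.06299))/3 = (-16.34865)/3 = -5.449550.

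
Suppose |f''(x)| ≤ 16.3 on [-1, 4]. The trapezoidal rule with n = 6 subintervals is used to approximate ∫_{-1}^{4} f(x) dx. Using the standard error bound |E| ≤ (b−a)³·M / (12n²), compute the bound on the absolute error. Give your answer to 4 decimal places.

|E| ≤ (5)³·16.3 / (12·6²) = 2037.5/432 = 4.7164.

4.7164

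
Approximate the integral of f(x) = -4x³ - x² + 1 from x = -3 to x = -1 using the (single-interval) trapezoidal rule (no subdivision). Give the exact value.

104

T = (b−a)/2 · [f(-3) + f(-1)] = 1·[100 + 4] = 104.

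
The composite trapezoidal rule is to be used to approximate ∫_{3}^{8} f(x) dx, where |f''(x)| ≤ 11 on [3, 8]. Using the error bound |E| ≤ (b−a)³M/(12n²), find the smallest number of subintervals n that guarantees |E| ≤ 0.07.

41

Need 1375/(12n²) ≤ 0.07.
n² ≥ 1375/(12·0.07) = 1636.9 ⇒ n ≥ 40.4587, so the smallest n is 41.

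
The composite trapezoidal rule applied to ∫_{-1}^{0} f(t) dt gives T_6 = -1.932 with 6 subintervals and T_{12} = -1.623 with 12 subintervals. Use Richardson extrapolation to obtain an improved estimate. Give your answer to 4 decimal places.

-1.5200

R = (4·T_{12} − T_6) / 3 = (4·(-1.623) − (-1.932))/3 = (-4.560)/3 = -1.5200.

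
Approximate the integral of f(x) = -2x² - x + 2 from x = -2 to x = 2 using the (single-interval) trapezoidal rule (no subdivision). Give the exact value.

T = (b−a)/2 · [f(-2) + f(2)] = 2·[(-4) + (-8)] = -24.

-24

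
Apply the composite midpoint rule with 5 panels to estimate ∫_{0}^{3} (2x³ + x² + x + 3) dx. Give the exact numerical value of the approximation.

62.1

h = (3 − 0)/5 = 0.6.
Midpoints m₁,…,m₅ = 0.3, 0.9, 1.5, 2.1, 2.7.
f(m₁)=3.444, f(m₂)=6.168, f(m₃)=13.5, f(m₄)=28.032, f(m₅)=52.356.
h·[f(m₁) + f(m₂) + f(m₃) + f(m₄) + f(m₅)] = 0.6·(103.5) = 62.1.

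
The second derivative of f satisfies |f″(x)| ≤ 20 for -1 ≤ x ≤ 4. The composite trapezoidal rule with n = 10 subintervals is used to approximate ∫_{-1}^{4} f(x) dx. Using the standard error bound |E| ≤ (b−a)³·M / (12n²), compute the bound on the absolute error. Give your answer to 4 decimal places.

2.0833

|E| ≤ (5)³·20 / (12·10²) = 2500/1200 = 2.0833.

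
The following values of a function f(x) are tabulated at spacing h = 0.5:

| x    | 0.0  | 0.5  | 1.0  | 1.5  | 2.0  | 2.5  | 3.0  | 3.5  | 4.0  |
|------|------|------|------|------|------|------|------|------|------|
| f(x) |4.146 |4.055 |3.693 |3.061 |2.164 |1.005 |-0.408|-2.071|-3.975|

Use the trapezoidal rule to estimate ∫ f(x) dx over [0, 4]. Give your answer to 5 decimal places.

5.79225

h = 0.5, n = 8.
(h/2)·[y₀ + 2y₁ + 2y₂ + 2y₃ + 2y₄ + 2y₅ + 2y₆ + 2y₇ + y₈] = 0.25·(23.169) = 5.79225.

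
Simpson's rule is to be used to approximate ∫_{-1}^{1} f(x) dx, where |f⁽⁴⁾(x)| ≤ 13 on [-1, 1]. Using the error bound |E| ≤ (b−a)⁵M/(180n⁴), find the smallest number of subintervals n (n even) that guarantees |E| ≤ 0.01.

4

Need 416/(180n⁴) ≤ 0.01.
n⁴ ≥ 416/(180·0.01) = 231.111 ⇒ n ≥ 3.8990, so the smallest even n is 4. (n must be even for Simpson's rule.)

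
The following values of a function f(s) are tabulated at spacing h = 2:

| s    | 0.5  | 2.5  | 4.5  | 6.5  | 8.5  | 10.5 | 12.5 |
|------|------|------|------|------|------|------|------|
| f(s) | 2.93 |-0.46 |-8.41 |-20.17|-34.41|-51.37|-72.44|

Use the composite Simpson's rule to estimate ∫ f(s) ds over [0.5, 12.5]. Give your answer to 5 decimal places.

-295.43333

h = 2, n = 6.
(h/3)·[y₀ + 4y₁ + 2y₂ + 4y₃ + 2y₄ + 4y₅ + y₆] = 0.666667·(-443.15) = -295.43333.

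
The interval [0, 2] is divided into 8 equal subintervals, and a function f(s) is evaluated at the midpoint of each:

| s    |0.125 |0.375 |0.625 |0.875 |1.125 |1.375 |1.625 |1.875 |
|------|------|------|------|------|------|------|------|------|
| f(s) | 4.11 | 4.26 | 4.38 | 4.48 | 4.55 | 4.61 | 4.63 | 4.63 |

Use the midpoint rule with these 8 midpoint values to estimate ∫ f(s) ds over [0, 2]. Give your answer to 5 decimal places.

h = 0.25, n = 8.
h·[y(m₁) + y(m₂) + y(m₃) + y(m₄) + y(m₅) + y(m₆) + y(m₇) + y(m₈)] = 0.25·(35.65) = 8.91250.

8.91250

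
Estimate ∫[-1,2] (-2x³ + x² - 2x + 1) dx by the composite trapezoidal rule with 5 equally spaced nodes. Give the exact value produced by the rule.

h = (2 − (-1))/4 = 0.75.
Nodes x₀,…,x₄ = -1, -0.25, 0.5, 1.25, 2.
f(x) = -2x³ + x² - 2x + 1: f₀=6, f₁=1.59375, f₂=0, f₃=-3.84375, f₄=-15.
(h/2)·[f₀ + 2f₁ + 2f₂ + 2f₃ + f₄] = 0.375·(-13.5) = -5.0625.

-5.0625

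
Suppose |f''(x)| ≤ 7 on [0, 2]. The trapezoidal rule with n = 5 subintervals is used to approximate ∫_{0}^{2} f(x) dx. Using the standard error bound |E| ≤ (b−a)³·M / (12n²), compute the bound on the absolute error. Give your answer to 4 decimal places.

|E| ≤ (2)³·7 / (12·5²) = 56/300 = 0.1867.

0.1867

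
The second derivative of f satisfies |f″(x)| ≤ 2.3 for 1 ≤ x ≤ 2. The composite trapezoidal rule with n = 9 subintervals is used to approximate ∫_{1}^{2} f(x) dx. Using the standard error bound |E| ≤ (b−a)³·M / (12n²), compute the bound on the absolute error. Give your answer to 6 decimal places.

|E| ≤ (1)³·2.3 / (12·9²) = 2.3/972 = 0.002366.

0.002366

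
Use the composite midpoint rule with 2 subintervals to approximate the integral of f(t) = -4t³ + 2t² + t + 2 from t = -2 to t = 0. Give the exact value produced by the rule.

21

h = (0 − (-2))/2 = 1.
Midpoints m₁,…,m₂ = -1.5, -0.5.
f(m₁)=18.5, f(m₂)=2.5.
h·[f(m₁) + f(m₂)] = 1·(21) = 21.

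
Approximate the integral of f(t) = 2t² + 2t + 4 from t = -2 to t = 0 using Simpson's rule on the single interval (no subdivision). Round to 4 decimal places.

9.3333

S = (b−a)/6 · [f(-2) + 4f(-1) + f(0)] = 0.333333·[8 + 4·4 + 4] = 9.3333.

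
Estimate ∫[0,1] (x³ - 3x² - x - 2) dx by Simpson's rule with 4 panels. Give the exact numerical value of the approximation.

-3.25

h = (1 − 0)/4 = 0.25.
Nodes x₀,…,x₄ = 0, 0.25, 0.5, 0.75, 1.
f(x) = x³ - 3x² - x - 2: f₀=-2, f₁=-2.421875, f₂=-3.125, f₃=-4.015625, f₄=-5.
(h/3)·[f₀ + 4f₁ + 2f₂ + 4f₃ + f₄] = 0.083333·(-39) = -3.25.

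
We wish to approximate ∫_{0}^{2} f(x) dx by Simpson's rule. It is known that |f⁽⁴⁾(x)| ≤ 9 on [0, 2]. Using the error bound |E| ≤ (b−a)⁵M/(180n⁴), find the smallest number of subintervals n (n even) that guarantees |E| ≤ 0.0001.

Need 288/(180n⁴) ≤ 0.0001.
n⁴ ≥ 288/(180·0.0001) = 16000 ⇒ n ≥ 11.2468, so the smallest even n is 12. (n must be even for Simpson's rule.)

12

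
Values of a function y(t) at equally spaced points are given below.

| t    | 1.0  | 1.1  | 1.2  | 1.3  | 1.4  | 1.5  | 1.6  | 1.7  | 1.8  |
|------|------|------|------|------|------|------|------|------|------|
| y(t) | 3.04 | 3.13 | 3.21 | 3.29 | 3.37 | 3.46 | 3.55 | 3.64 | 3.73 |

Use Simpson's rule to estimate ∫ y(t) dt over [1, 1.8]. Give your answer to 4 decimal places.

h = 0.1, n = 8.
(h/3)·[y₀ + 4y₁ + 2y₂ + 4y₃ + 2y₄ + 4y₅ + 2y₆ + 4y₇ + y₈] = 0.033333·(81.11) = 2.7037.

2.7037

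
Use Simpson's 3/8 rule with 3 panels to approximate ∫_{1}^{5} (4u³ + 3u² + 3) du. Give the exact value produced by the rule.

760

h = (5 − 1)/3 = 1.333333.
Nodes u₀,…,u₃ = 1, 2.333333, 3.666667, 5.
f(u) = 4u³ + 3u² + 3: f₀=10, f₁=70.148148, f₂=240.518519, f₃=578.
(3h/8)·[f₀ + 3f₁ + 3f₂ + f₃] = 0.5·(1520) = 760.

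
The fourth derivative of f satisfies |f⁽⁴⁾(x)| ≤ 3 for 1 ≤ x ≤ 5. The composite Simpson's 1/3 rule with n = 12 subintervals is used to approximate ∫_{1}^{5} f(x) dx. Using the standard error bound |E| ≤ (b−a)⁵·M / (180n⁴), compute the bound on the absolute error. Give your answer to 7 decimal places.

0.0008230

|E| ≤ (4)⁵·3 / (180·12⁴) = 3072/3732480 = 0.0008230.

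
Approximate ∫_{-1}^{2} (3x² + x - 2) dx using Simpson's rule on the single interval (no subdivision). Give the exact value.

S = (b−a)/6 · [f(-1) + 4f(0.5) + f(2)] = 0.5·[0 + 4·(-0.75) + 12] = 4.5.

4.5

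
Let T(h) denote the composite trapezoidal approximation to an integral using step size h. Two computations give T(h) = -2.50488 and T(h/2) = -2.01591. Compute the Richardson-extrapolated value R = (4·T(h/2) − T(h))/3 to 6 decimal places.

-1.852920

R = (4·T(h/2) − T(h)) / 3 = (4·(-2.01591) − (-2.50488))/3 = (-5.55876)/3 = -1.852920.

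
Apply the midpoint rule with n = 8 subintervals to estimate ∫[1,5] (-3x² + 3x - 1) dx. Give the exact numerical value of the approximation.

-91.75

h = (5 − 1)/8 = 0.5.
Midpoints m₁,…,m₈ = 1.25, 1.75, 2.25, 2.75, 3.25, 3.75, 4.25, 4.75.
f(m₁)=-1.9375, f(m₂)=-4.9375, f(m₃)=-9.4375, f(m₄)=-15.4375, f(m₅)=-22.9375, f(m₆)=-31.9375, f(m₇)=-42.4375, f(m₈)=-54.4375.
h·[f(m₁) + f(m₂) + f(m₃) + f(m₄) + f(m₅) + f(m₆) + f(m₇) + f(m₈)] = 0.5·(-183.5) = -91.75.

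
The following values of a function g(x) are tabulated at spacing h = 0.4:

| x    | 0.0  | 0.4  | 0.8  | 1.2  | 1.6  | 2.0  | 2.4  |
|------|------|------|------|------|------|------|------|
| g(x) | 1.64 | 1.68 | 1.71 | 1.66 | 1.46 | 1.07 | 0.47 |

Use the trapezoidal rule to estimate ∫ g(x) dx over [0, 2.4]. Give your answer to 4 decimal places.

3.4540

h = 0.4, n = 6.
(h/2)·[y₀ + 2y₁ + 2y₂ + 2y₃ + 2y₄ + 2y₅ + y₆] = 0.2·(17.27) = 3.4540.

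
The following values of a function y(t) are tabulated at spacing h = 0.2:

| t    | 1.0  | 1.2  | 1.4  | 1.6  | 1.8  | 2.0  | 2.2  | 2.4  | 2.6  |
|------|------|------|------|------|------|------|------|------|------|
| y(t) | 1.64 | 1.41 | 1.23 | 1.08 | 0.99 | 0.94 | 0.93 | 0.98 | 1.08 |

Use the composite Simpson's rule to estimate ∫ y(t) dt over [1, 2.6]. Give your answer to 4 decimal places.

h = 0.2, n = 8.
(h/3)·[y₀ + 4y₁ + 2y₂ + 4y₃ + 2y₄ + 4y₅ + 2y₆ + 4y₇ + y₈] = 0.066667·(26.66) = 1.7773.

1.7773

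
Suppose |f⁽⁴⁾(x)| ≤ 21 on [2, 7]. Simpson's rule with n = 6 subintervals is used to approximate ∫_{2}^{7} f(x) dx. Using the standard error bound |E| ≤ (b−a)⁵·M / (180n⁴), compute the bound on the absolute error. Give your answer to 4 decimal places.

0.2813

|E| ≤ (5)⁵·21 / (180·6⁴) = 65625/233280 = 0.2813.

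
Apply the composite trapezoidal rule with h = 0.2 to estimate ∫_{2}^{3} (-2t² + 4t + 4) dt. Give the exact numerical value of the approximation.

1.32

h = (3 − 2)/5 = 0.2.
Nodes t₀,…,t₅ = 2, 2.2, 2.4, 2.6, 2.8, 3.
f(t) = -2t² + 4t + 4: f₀=4, f₁=3.12, f₂=2.08, f₃=0.88, f₄=-0.48, f₅=-2.
(h/2)·[f₀ + 2f₁ + 2f₂ + 2f₃ + 2f₄ + f₅] = 0.1·(13.2) = 1.32.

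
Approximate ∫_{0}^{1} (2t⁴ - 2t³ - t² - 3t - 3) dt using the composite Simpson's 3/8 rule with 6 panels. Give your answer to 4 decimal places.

h = (1 − 0)/6 = 0.166667.
Nodes t₀,…,t₆ = 0, 0.166667, 0.333333, 0.5, 0.666667, 0.833333, 1.
f(t) = 2t⁴ - 2t³ - t² - 3t - 3: f₀=-3, f₁=-3.535494, f₂=-4.160494, f₃=-4.875, f₄=-5.641975, f₅=-6.387346, f₆=-7.
(3h/8)·[f₀ + 3f₁ + 3f₂ + 2f₃ + 3f₄ + 3f₅ + f₆] = 0.0625·(-78.925926) = -4.9329.

-4.9329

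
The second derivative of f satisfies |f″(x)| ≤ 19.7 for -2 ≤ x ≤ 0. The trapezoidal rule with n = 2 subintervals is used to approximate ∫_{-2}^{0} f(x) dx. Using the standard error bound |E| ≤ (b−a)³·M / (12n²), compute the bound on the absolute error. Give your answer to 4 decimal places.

|E| ≤ (2)³·19.7 / (12·2²) = 157.6/48 = 3.2833.

3.2833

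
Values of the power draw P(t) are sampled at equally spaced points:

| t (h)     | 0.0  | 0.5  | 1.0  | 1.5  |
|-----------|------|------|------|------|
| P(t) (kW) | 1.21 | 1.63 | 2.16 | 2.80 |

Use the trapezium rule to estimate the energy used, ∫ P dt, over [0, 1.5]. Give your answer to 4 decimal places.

h = 0.5, n = 3.
(h/2)·[y₀ + 2y₁ + 2y₂ + y₃] = 0.25·(11.59) = 2.8975.

2.8975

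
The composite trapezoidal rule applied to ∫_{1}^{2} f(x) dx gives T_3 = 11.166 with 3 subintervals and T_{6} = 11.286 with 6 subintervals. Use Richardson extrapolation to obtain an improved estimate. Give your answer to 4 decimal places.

11.3260

R = (4·T_{6} − T_3) / 3 = (4·11.286 − 11.166)/3 = (33.978)/3 = 11.3260.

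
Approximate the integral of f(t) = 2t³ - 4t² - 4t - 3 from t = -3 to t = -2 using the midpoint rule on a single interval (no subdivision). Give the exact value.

-49.25

M = (b−a)·f(-2.5) = 1·(-49.25) = -49.25.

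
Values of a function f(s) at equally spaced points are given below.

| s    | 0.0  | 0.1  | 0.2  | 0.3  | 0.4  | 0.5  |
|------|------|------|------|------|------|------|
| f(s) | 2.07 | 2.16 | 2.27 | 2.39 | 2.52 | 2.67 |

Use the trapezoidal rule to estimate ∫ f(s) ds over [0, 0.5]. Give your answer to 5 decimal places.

h = 0.1, n = 5.
(h/2)·[y₀ + 2y₁ + 2y₂ + 2y₃ + 2y₄ + y₅] = 0.05·(23.42) = 1.17100.

1.17100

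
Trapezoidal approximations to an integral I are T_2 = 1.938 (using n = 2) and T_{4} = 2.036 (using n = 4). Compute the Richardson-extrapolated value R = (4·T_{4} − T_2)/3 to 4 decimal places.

2.0687

R = (4·T_{4} − T_2) / 3 = (4·2.036 − 1.938)/3 = (6.206)/3 = 2.0687.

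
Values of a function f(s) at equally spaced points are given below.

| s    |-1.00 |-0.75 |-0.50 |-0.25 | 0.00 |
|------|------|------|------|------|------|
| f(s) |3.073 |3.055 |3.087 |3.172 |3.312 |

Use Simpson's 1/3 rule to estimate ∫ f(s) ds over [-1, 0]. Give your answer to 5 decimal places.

h = 0.25, n = 4.
(h/3)·[y₀ + 4y₁ + 2y₂ + 4y₃ + y₄] = 0.083333·(37.467) = 3.12225.

3.12225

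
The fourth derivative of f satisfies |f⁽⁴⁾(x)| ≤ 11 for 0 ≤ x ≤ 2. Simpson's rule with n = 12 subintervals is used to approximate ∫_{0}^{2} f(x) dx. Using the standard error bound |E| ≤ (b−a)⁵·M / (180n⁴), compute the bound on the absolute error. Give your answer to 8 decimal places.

|E| ≤ (2)⁵·11 / (180·12⁴) = 352/3732480 = 0.00009431.

0.00009431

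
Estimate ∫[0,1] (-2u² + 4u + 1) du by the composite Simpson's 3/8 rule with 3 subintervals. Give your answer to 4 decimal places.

2.3333

h = (1 − 0)/3 = 0.333333.
Nodes u₀,…,u₃ = 0, 0.333333, 0.666667, 1.
f(u) = -2u² + 4u + 1: f₀=1, f₁=2.111111, f₂=2.777778, f₃=3.
(3h/8)·[f₀ + 3f₁ + 3f₂ + f₃] = 0.125·(18.666667) = 2.3333.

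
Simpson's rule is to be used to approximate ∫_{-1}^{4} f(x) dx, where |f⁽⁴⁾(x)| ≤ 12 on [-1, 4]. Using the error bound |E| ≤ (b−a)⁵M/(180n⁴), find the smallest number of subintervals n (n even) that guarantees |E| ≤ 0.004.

16

Need 37500/(180n⁴) ≤ 0.004.
n⁴ ≥ 37500/(180·0.004) = 52083.3 ⇒ n ≥ 15.1069, so the smallest even n is 16. (n must be even for Simpson's rule.)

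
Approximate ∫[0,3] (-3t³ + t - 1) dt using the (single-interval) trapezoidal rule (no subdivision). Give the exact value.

-120

T = (b−a)/2 · [f(0) + f(3)] = 1.5·[(-1) + (-79)] = -120.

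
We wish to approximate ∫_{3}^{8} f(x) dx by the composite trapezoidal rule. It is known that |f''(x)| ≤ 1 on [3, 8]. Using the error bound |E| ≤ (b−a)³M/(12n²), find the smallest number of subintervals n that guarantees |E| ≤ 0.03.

19

Need 125/(12n²) ≤ 0.03.
n² ≥ 125/(12·0.03) = 347.222 ⇒ n ≥ 18.6339, so the smallest n is 19.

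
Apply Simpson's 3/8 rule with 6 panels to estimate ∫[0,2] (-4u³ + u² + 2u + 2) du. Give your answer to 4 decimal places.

h = (2 − 0)/6 = 0.333333.
Nodes u₀,…,u₆ = 0, 0.333333, 0.666667, 1, 1.333333, 1.666667, 2.
f(u) = -4u³ + u² + 2u + 2: f₀=2, f₁=2.629630, f₂=2.592593, f₃=1, f₄=-3.037037, f₅=-10.407407, f₆=-22.
(3h/8)·[f₀ + 3f₁ + 3f₂ + 2f₃ + 3f₄ + 3f₅ + f₆] = 0.125·(-42.666667) = -5.3333.

-5.3333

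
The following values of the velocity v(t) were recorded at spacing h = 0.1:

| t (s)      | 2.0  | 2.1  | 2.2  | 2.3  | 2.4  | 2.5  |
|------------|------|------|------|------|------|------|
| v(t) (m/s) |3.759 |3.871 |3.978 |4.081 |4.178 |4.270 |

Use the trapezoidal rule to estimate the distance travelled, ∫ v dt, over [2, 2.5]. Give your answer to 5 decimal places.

2.01225

h = 0.1, n = 5.
(h/2)·[y₀ + 2y₁ + 2y₂ + 2y₃ + 2y₄ + y₅] = 0.05·(40.245) = 2.01225.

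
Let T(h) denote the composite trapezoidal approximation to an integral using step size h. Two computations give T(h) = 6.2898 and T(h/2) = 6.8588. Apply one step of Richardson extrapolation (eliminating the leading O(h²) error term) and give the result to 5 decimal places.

7.04847

R = (4·T(h/2) − T(h)) / 3 = (4·6.8588 − 6.2898)/3 = (21.1454)/3 = 7.04847.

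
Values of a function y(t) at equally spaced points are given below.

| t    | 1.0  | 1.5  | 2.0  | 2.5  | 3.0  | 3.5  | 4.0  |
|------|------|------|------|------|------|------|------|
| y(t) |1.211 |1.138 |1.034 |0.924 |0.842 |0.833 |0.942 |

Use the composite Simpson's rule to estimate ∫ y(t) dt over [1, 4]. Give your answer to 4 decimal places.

2.9142

h = 0.5, n = 6.
(h/3)·[y₀ + 4y₁ + 2y₂ + 4y₃ + 2y₄ + 4y₅ + y₆] = 0.166667·(17.485) = 2.9142.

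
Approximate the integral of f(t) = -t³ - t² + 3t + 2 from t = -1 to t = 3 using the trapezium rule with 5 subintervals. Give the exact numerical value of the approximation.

-11.04

h = (3 − (-1))/5 = 0.8.
Nodes t₀,…,t₅ = -1, -0.2, 0.6, 1.4, 2.2, 3.
f(t) = -t³ - t² + 3t + 2: f₀=-1, f₁=1.368, f₂=3.224, f₃=1.496, f₄=-6.888, f₅=-25.
(h/2)·[f₀ + 2f₁ + 2f₂ + 2f₃ + 2f₄ + f₅] = 0.4·(-27.6) = -11.04.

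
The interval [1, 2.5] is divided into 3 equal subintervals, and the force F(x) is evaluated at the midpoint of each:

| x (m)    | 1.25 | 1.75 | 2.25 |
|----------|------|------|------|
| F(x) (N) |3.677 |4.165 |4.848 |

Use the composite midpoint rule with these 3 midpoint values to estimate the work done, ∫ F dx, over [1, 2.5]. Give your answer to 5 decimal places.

h = 0.5, n = 3.
h·[y(m₁) + y(m₂) + y(m₃)] = 0.5·(12.690) = 6.34500.

6.34500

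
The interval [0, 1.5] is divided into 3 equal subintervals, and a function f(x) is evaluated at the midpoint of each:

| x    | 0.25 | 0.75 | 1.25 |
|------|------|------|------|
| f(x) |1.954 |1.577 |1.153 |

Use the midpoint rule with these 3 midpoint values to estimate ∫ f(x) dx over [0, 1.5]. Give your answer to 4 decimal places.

h = 0.5, n = 3.
h·[y(m₁) + y(m₂) + y(m₃)] = 0.5·(4.684) = 2.3420.

2.3420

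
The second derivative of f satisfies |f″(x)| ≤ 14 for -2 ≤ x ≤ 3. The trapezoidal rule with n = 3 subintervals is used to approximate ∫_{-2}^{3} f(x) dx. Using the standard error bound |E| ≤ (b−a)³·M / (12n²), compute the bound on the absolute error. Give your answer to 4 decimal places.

16.2037

|E| ≤ (5)³·14 / (12·3²) = 1750/108 = 16.2037.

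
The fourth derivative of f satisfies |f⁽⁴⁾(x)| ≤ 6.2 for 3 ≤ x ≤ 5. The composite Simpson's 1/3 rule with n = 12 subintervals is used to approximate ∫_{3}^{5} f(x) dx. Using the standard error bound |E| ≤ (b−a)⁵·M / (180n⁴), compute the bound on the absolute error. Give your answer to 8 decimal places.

|E| ≤ (2)⁵·6.2 / (180·12⁴) = 198.4/3732480 = 0.00005316.

0.00005316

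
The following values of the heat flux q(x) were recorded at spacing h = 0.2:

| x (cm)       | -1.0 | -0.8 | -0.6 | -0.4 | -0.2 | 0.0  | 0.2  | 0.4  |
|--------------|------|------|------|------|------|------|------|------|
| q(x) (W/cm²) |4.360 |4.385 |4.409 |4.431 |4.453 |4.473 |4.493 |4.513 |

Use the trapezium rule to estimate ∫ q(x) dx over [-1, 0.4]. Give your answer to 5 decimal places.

6.21610

h = 0.2, n = 7.
(h/2)·[y₀ + 2y₁ + 2y₂ + 2y₃ + 2y₄ + 2y₅ + 2y₆ + y₇] = 0.1·(62.161) = 6.21610.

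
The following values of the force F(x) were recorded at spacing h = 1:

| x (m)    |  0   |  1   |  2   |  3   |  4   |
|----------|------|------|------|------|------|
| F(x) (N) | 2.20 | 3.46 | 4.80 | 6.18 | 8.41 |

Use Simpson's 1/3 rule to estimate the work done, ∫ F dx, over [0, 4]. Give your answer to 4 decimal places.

h = 1, n = 4.
(h/3)·[y₀ + 4y₁ + 2y₂ + 4y₃ + y₄] = 0.333333·(58.77) = 19.5900.

19.5900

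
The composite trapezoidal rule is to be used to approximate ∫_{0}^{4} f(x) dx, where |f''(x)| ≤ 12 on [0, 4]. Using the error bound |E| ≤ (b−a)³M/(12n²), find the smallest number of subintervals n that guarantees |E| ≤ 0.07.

31

Need 768/(12n²) ≤ 0.07.
n² ≥ 768/(12·0.07) = 914.286 ⇒ n ≥ 30.2372, so the smallest n is 31.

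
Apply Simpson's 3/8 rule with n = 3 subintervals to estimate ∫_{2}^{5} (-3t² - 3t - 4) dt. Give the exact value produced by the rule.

h = (5 − 2)/3 = 1.
Nodes t₀,…,t₃ = 2, 3, 4, 5.
f(t) = -3t² - 3t - 4: f₀=-22, f₁=-40, f₂=-64, f₃=-94.
(3h/8)·[f₀ + 3f₁ + 3f₂ + f₃] = 0.375·(-428) = -160.5.

-160.5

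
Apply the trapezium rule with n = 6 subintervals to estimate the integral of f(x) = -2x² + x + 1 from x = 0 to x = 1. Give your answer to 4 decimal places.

0.8241

h = (1 − 0)/6 = 0.166667.
Nodes x₀,…,x₆ = 0, 0.166667, 0.333333, 0.5, 0.666667, 0.833333, 1.
f(x) = -2x² + x + 1: f₀=1, f₁=1.111111, f₂=1.111111, f₃=1, f₄=0.777778, f₅=0.444444, f₆=0.
(h/2)·[f₀ + 2f₁ + 2f₂ + 2f₃ + 2f₄ + 2f₅ + f₆] = 0.083333·(9.888889) = 0.8241.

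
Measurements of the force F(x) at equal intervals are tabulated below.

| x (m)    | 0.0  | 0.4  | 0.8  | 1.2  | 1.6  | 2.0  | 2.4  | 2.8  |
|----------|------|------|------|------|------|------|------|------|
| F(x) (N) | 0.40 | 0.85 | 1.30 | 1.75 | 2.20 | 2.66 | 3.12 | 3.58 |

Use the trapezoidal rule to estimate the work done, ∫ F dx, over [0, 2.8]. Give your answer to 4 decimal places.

5.5480

h = 0.4, n = 7.
(h/2)·[y₀ + 2y₁ + 2y₂ + 2y₃ + 2y₄ + 2y₅ + 2y₆ + y₇] = 0.2·(27.74) = 5.5480.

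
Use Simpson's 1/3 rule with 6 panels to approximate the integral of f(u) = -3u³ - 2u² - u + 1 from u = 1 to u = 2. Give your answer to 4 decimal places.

-16.4167

h = (2 − 1)/6 = 0.166667.
Nodes u₀,…,u₆ = 1, 1.166667, 1.333333, 1.5, 1.666667, 1.833333, 2.
f(u) = -3u³ - 2u² - u + 1: f₀=-5, f₁=-7.652778, f₂=-11, f₃=-15.125, f₄=-20.111111, f₅=-26.041667, f₆=-33.
(h/3)·[f₀ + 4f₁ + 2f₂ + 4f₃ + 2f₄ + 4f₅ + f₆] = 0.055556·(-295.5) = -16.4167.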